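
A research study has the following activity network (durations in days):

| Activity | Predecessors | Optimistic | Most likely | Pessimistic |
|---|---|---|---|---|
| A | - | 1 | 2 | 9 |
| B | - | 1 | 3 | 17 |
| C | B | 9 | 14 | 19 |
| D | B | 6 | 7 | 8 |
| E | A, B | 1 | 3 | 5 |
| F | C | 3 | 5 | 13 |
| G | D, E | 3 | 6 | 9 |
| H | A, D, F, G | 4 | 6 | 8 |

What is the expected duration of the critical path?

31 days

te_A = (1 + 4·2 + 9)/6 = 18/6 = 3
te_B = (1 + 4·3 + 17)/6 = 30/6 = 5
te_C = (9 + 4·14 + 19)/6 = 84/6 = 14
te_D = (6 + 4·7 + 8)/6 = 42/6 = 7
te_E = (1 + 4·3 + 5)/6 = 18/6 = 3
te_F = (3 + 4·5 + 13)/6 = 36/6 = 6
te_G = (3 + 4·6 + 9)/6 = 36/6 = 6
te_H = (4 + 4·6 + 8)/6 = 36/6 = 6

Forward pass:
ES_A = 0; EF_A = 3
ES_B = 0; EF_B = 5
ES_C = 5; EF_C = 5+14 = 19
ES_D = 5; EF_D = 5+7 = 12
ES_E = max(EF_A=3, EF_B=5) = 5; EF_E = 5+3 = 8
ES_F = 19; EF_F = 19+6 = 25
ES_G = max(EF_D=12, EF_E=8) = 12; EF_G = 12+6 = 18
ES_H = max(EF_A=3, EF_D=12, EF_F=25, EF_G=18) = 25; EF_H = 25+6 = 31
Expected project duration μ = 31 days. Critical path: B → C → F → H.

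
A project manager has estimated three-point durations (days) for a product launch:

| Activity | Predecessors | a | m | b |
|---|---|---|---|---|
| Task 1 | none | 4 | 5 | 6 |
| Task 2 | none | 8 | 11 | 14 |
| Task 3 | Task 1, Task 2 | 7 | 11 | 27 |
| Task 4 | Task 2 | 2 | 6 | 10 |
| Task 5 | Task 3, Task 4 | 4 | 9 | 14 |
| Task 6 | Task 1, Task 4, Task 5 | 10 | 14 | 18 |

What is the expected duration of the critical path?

47 days

te_Task 1 = (4 + 4·5 + 6)/6 = 30/6 = 5
te_Task 2 = (8 + 4·11 + 14)/6 = 66/6 = 11
te_Task 3 = (7 + 4·11 + 27)/6 = 78/6 = 13
te_Task 4 = (2 + 4·6 + 10)/6 = 36/6 = 6
te_Task 5 = (4 + 4·9 + 14)/6 = 54/6 = 9
te_Task 6 = (10 + 4·14 + 18)/6 = 84/6 = 14

Forward pass:
ES_Task 1 = 0; EF_Task 1 = 5
ES_Task 2 = 0; EF_Task 2 = 11
ES_Task 3 = max(EF_Task 1=5, EF_Task 2=11) = 11; EF_Task 3 = 11+13 = 24
ES_Task 4 = 11; EF_Task 4 = 11+6 = 17
ES_Task 5 = max(EF_Task 3=24, EF_Task 4=17) = 24; EF_Task 5 = 24+9 = 33
ES_Task 6 = max(EF_Task 1=5, EF_Task 4=17, EF_Task 5=33) = 33; EF_Task 6 = 33+14 = 47
Expected project duration μ = 47 days. Critical path: Task 2 → Task 3 → Task 5 → Task 6.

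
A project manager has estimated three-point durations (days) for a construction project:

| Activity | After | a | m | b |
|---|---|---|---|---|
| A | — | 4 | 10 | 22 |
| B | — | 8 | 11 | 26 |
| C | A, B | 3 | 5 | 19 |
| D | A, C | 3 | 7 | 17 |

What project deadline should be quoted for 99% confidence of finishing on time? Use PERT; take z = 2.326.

te_A = (4 + 4·10 + 22)/6 = 66/6 = 11; σ²_A = ((22−4)/6)² = 9.000
te_B = (8 + 4·11 + 26)/6 = 78/6 = 13; σ²_B = ((26−8)/6)² = 9.000
te_C = (3 + 4·5 + 19)/6 = 42/6 = 7; σ²_C = ((19−3)/6)² = 7.111
te_D = (3 + 4·7 + 17)/6 = 48/6 = 8; σ²_D = ((17−3)/6)² = 5.444

Forward pass:
ES_A = 0; EF_A = 11
ES_B = 0; EF_B = 13
ES_C = max(EF_A=11, EF_B=13) = 13; EF_C = 13+7 = 20
ES_D = max(EF_A=11, EF_C=20) = 20; EF_D = 20+8 = 28
Expected project duration μ = 28 days. Critical path: B → C → D.

Variance along critical path = 9.000 + 7.111 + 5.444 = 21.556; σ = 4.643 days.
D = μ + z·σ = 28 + 2.326·4.643 = 38.8 days

38.8 days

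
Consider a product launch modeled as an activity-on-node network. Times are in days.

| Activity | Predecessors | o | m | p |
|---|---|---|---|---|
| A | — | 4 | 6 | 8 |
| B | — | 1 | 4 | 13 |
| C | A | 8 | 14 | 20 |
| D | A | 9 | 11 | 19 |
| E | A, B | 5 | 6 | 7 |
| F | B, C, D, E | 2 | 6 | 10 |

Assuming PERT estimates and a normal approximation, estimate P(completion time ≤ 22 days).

te_A = (4 + 4·6 + 8)/6 = 36/6 = 6; σ²_A = ((8−4)/6)² = 0.444
te_B = (1 + 4·4 + 13)/6 = 30/6 = 5; σ²_B = ((13−1)/6)² = 4.000
te_C = (8 + 4·14 + 20)/6 = 84/6 = 14; σ²_C = ((20−8)/6)² = 4.000
te_D = (9 + 4·11 + 19)/6 = 72/6 = 12; σ²_D = ((19−9)/6)² = 2.778
te_E = (5 + 4·6 + 7)/6 = 36/6 = 6; σ²_E = ((7−5)/6)² = 0.111
te_F = (2 + 4·6 + 10)/6 = 36/6 = 6; σ²_F = ((10−2)/6)² = 1.778

Forward pass:
ES_A = 0; EF_A = 6
ES_B = 0; EF_B = 5
ES_C = 6; EF_C = 6+14 = 20
ES_D = 6; EF_D = 6+12 = 18
ES_E = max(EF_A=6, EF_B=5) = 6; EF_E = 6+6 = 12
ES_F = max(EF_B=5, EF_C=20, EF_D=18, EF_E=12) = 20; EF_F = 20+6 = 26
Expected project duration μ = 26 days. Critical path: A → C → F.

Variance along critical path = 0.444 + 4.000 + 1.778 = 6.222; σ = √6.222 = 2.494 days.
Z = (22 − 26) / 2.494 = -1.604
P(T ≤ 22) = Φ(-1.604) ≈ 0.054

0.054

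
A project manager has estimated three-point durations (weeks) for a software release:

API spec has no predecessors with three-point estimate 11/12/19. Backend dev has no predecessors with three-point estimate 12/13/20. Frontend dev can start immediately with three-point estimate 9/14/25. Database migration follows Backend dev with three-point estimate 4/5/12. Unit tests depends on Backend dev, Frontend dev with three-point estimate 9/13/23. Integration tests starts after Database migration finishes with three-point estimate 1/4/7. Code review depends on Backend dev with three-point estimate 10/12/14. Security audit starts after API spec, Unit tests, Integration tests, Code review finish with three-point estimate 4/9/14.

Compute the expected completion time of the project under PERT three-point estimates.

38 weeks

te_API spec = (11 + 4·12 + 19)/6 = 78/6 = 13
te_Backend dev = (12 + 4·13 + 20)/6 = 84/6 = 14
te_Frontend dev = (9 + 4·14 + 25)/6 = 90/6 = 15
te_Database migration = (4 + 4·5 + 12)/6 = 36/6 = 6
te_Unit tests = (9 + 4·13 + 23)/6 = 84/6 = 14
te_Integration tests = (1 + 4·4 + 7)/6 = 24/6 = 4
te_Code review = (10 + 4·12 + 14)/6 = 72/6 = 12
te_Security audit = (4 + 4·9 + 14)/6 = 54/6 = 9

Forward pass:
ES_API spec = 0; EF_API spec = 13
ES_Backend dev = 0; EF_Backend dev = 14
ES_Frontend dev = 0; EF_Frontend dev = 15
ES_Database migration = 14; EF_Database migration = 14+6 = 20
ES_Unit tests = max(EF_Backend dev=14, EF_Frontend dev=15) = 15; EF_Unit tests = 15+14 = 29
ES_Integration tests = 20; EF_Integration tests = 20+4 = 24
ES_Code review = 14; EF_Code review = 14+12 = 26
ES_Security audit = max(EF_API spec=13, EF_Unit tests=29, EF_Integration tests=24, EF_Code review=26) = 29; EF_Security audit = 29+9 = 38
Expected project duration μ = 38 weeks. Critical path: Frontend dev → Unit tests → Security audit.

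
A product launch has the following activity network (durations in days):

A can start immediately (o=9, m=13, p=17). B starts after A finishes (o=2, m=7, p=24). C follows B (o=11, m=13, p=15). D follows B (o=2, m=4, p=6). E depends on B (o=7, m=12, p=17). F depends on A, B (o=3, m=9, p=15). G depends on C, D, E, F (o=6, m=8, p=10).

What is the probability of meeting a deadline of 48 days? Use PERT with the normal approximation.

0.894

te_A = (9 + 4·13 + 17)/6 = 78/6 = 13; σ²_A = ((17−9)/6)² = 1.778
te_B = (2 + 4·7 + 24)/6 = 54/6 = 9; σ²_B = ((24−2)/6)² = 13.444
te_C = (11 + 4·13 + 15)/6 = 78/6 = 13; σ²_C = ((15−11)/6)² = 0.444
te_D = (2 + 4·4 + 6)/6 = 24/6 = 4; σ²_D = ((6−2)/6)² = 0.444
te_E = (7 + 4·12 + 17)/6 = 72/6 = 12; σ²_E = ((17−7)/6)² = 2.778
te_F = (3 + 4·9 + 15)/6 = 54/6 = 9; σ²_F = ((15−3)/6)² = 4.000
te_G = (6 + 4·8 + 10)/6 = 48/6 = 8; σ²_G = ((10−6)/6)² = 0.444

Forward pass:
ES_A = 0; EF_A = 13
ES_B = 13; EF_B = 13+9 = 22
ES_C = 22; EF_C = 22+13 = 35
ES_D = 22; EF_D = 22+4 = 26
ES_E = 22; EF_E = 22+12 = 34
ES_F = max(EF_A=13, EF_B=22) = 22; EF_F = 22+9 = 31
ES_G = max(EF_C=35, EF_D=26, EF_E=34, EF_F=31) = 35; EF_G = 35+8 = 43
Expected project duration μ = 43 days. Critical path: A → B → C → G.

Variance along critical path = 1.778 + 13.444 + 0.444 + 0.444 = 16.111; σ = √16.111 = 4.014 days.
Z = (48 − 43) / 4.014 = 1.246
P(T ≤ 48) = Φ(1.246) ≈ 0.894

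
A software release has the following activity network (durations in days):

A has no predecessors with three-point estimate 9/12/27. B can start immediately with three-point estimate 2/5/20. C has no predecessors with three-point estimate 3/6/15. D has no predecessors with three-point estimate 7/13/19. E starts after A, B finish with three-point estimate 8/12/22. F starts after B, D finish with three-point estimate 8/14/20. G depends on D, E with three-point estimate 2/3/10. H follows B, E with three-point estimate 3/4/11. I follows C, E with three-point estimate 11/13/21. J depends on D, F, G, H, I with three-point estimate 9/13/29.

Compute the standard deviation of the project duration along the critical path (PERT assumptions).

5.32 days

te_A = (9 + 4·12 + 27)/6 = 84/6 = 14; σ²_A = ((27−9)/6)² = 9.000
te_B = (2 + 4·5 + 20)/6 = 42/6 = 7; σ²_B = ((20−2)/6)² = 9.000
te_C = (3 + 4·6 + 15)/6 = 42/6 = 7; σ²_C = ((15−3)/6)² = 4.000
te_D = (7 + 4·13 + 19)/6 = 78/6 = 13; σ²_D = ((19−7)/6)² = 4.000
te_E = (8 + 4·12 + 22)/6 = 78/6 = 13; σ²_E = ((22−8)/6)² = 5.444
te_F = (8 + 4·14 + 20)/6 = 84/6 = 14; σ²_F = ((20−8)/6)² = 4.000
te_G = (2 + 4·3 + 10)/6 = 24/6 = 4; σ²_G = ((10−2)/6)² = 1.778
te_H = (3 + 4·4 + 11)/6 = 30/6 = 5; σ²_H = ((11−3)/6)² = 1.778
te_I = (11 + 4·13 + 21)/6 = 84/6 = 14; σ²_I = ((21−11)/6)² = 2.778
te_J = (9 + 4·13 + 29)/6 = 90/6 = 15; σ²_J = ((29−9)/6)² = 11.111

Forward pass:
ES_A = 0; EF_A = 14
ES_B = 0; EF_B = 7
ES_C = 0; EF_C = 7
ES_D = 0; EF_D = 13
ES_E = max(EF_A=14, EF_B=7) = 14; EF_E = 14+13 = 27
ES_F = max(EF_B=7, EF_D=13) = 13; EF_F = 13+14 = 27
ES_G = max(EF_D=13, EF_E=27) = 27; EF_G = 27+4 = 31
ES_H = max(EF_B=7, EF_E=27) = 27; EF_H = 27+5 = 32
ES_I = max(EF_C=7, EF_E=27) = 27; EF_I = 27+14 = 41
ES_J = max(EF_D=13, EF_F=27, EF_G=31, EF_H=32, EF_I=41) = 41; EF_J = 41+15 = 56
Expected project duration μ = 56 days. Critical path: A → E → I → J.

Variance along critical path = 9.000 + 5.444 + 2.778 + 11.111 = 28.333
σ = √28.333 = 5.323 days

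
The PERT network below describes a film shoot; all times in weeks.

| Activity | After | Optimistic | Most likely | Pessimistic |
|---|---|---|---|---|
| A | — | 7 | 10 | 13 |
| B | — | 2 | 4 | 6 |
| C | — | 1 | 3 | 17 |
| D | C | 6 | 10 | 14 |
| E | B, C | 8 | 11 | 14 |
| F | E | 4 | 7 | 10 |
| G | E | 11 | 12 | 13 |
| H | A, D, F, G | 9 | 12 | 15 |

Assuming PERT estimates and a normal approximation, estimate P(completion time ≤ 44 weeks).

0.906

te_A = (7 + 4·10 + 13)/6 = 60/6 = 10; σ²_A = ((13−7)/6)² = 1.000
te_B = (2 + 4·4 + 6)/6 = 24/6 = 4; σ²_B = ((6−2)/6)² = 0.444
te_C = (1 + 4·3 + 17)/6 = 30/6 = 5; σ²_C = ((17−1)/6)² = 7.111
te_D = (6 + 4·10 + 14)/6 = 60/6 = 10; σ²_D = ((14−6)/6)² = 1.778
te_E = (8 + 4·11 + 14)/6 = 66/6 = 11; σ²_E = ((14−8)/6)² = 1.000
te_F = (4 + 4·7 + 10)/6 = 42/6 = 7; σ²_F = ((10−4)/6)² = 1.000
te_G = (11 + 4·12 + 13)/6 = 72/6 = 12; σ²_G = ((13−11)/6)² = 0.111
te_H = (9 + 4·12 + 15)/6 = 72/6 = 12; σ²_H = ((15−9)/6)² = 1.000

Forward pass:
ES_A = 0; EF_A = 10
ES_B = 0; EF_B = 4
ES_C = 0; EF_C = 5
ES_D = 5; EF_D = 5+10 = 15
ES_E = max(EF_B=4, EF_C=5) = 5; EF_E = 5+11 = 16
ES_F = 16; EF_F = 16+7 = 23
ES_G = 16; EF_G = 16+12 = 28
ES_H = max(EF_A=10, EF_D=15, EF_F=23, EF_G=28) = 28; EF_H = 28+12 = 40
Expected project duration μ = 40 weeks. Critical path: C → E → G → H.

Variance along critical path = 7.111 + 1.000 + 0.111 + 1.000 = 9.222; σ = √9.222 = 3.037 weeks.
Z = (44 − 40) / 3.037 = 1.317
P(T ≤ 44) = Φ(1.317) ≈ 0.906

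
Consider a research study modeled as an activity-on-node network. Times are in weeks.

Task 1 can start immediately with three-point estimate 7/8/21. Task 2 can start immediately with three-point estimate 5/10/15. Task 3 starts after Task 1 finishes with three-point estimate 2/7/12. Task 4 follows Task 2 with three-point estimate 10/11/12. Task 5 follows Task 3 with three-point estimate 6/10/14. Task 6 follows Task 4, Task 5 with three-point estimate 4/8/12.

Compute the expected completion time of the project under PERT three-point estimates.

35 weeks

te_Task 1 = (7 + 4·8 + 21)/6 = 60/6 = 10
te_Task 2 = (5 + 4·10 + 15)/6 = 60/6 = 10
te_Task 3 = (2 + 4·7 + 12)/6 = 42/6 = 7
te_Task 4 = (10 + 4·11 + 12)/6 = 66/6 = 11
te_Task 5 = (6 + 4·10 + 14)/6 = 60/6 = 10
te_Task 6 = (4 + 4·8 + 12)/6 = 48/6 = 8

Forward pass:
ES_Task 1 = 0; EF_Task 1 = 10
ES_Task 2 = 0; EF_Task 2 = 10
ES_Task 3 = 10; EF_Task 3 = 10+7 = 17
ES_Task 4 = 10; EF_Task 4 = 10+11 = 21
ES_Task 5 = 17; EF_Task 5 = 17+10 = 27
ES_Task 6 = max(EF_Task 4=21, EF_Task 5=27) = 27; EF_Task 6 = 27+8 = 35
Expected project duration μ = 35 weeks. Critical path: Task 1 → Task 3 → Task 5 → Task 6.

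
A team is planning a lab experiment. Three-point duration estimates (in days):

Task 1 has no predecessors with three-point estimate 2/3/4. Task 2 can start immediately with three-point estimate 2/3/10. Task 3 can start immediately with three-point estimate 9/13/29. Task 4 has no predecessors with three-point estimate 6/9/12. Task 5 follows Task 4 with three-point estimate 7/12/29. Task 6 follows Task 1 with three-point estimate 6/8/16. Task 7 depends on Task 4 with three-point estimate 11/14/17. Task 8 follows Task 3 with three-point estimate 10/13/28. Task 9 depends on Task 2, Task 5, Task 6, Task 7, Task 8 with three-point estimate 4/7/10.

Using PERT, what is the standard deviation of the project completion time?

4.59 days

te_Task 1 = (2 + 4·3 + 4)/6 = 18/6 = 3; σ²_Task 1 = ((4−2)/6)² = 0.111
te_Task 2 = (2 + 4·3 + 10)/6 = 24/6 = 4; σ²_Task 2 = ((10−2)/6)² = 1.778
te_Task 3 = (9 + 4·13 + 29)/6 = 90/6 = 15; σ²_Task 3 = ((29−9)/6)² = 11.111
te_Task 4 = (6 + 4·9 + 12)/6 = 54/6 = 9; σ²_Task 4 = ((12−6)/6)² = 1.000
te_Task 5 = (7 + 4·12 + 29)/6 = 84/6 = 14; σ²_Task 5 = ((29−7)/6)² = 13.444
te_Task 6 = (6 + 4·8 + 16)/6 = 54/6 = 9; σ²_Task 6 = ((16−6)/6)² = 2.778
te_Task 7 = (11 + 4·14 + 17)/6 = 84/6 = 14; σ²_Task 7 = ((17−11)/6)² = 1.000
te_Task 8 = (10 + 4·13 + 28)/6 = 90/6 = 15; σ²_Task 8 = ((28−10)/6)² = 9.000
te_Task 9 = (4 + 4·7 + 10)/6 = 42/6 = 7; σ²_Task 9 = ((10−4)/6)² = 1.000

Forward pass:
ES_Task 1 = 0; EF_Task 1 = 3
ES_Task 2 = 0; EF_Task 2 = 4
ES_Task 3 = 0; EF_Task 3 = 15
ES_Task 4 = 0; EF_Task 4 = 9
ES_Task 5 = 9; EF_Task 5 = 9+14 = 23
ES_Task 6 = 3; EF_Task 6 = 3+9 = 12
ES_Task 7 = 9; EF_Task 7 = 9+14 = 23
ES_Task 8 = 15; EF_Task 8 = 15+15 = 30
ES_Task 9 = max(EF_Task 2=4, EF_Task 5=23, EF_Task 6=12, EF_Task 7=23, EF_Task 8=30) = 30; EF_Task 9 = 30+7 = 37
Expected project duration μ = 37 days. Critical path: Task 3 → Task 8 → Task 9.

Variance along critical path = 11.111 + 9.000 + 1.000 = 21.111
σ = √21.111 = 4.595 days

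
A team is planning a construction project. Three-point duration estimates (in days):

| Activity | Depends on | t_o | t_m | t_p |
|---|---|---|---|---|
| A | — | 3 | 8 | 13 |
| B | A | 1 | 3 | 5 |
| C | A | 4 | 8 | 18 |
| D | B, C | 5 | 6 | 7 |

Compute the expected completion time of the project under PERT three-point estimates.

23 days

te_A = (3 + 4·8 + 13)/6 = 48/6 = 8
te_B = (1 + 4·3 + 5)/6 = 18/6 = 3
te_C = (4 + 4·8 + 18)/6 = 54/6 = 9
te_D = (5 + 4·6 + 7)/6 = 36/6 = 6

Forward pass:
ES_A = 0; EF_A = 8
ES_B = 8; EF_B = 8+3 = 11
ES_C = 8; EF_C = 8+9 = 17
ES_D = max(EF_B=11, EF_C=17) = 17; EF_D = 17+6 = 23
Expected project duration μ = 23 days. Critical path: A → C → D.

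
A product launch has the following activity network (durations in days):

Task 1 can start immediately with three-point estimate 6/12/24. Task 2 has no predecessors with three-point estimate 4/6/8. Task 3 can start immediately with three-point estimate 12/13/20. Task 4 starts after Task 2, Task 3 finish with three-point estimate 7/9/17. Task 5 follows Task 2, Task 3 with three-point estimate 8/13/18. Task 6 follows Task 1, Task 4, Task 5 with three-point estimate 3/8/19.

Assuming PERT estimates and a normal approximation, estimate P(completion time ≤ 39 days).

0.810

te_Task 1 = (6 + 4·12 + 24)/6 = 78/6 = 13; σ²_Task 1 = ((24−6)/6)² = 9.000
te_Task 2 = (4 + 4·6 + 8)/6 = 36/6 = 6; σ²_Task 2 = ((8−4)/6)² = 0.444
te_Task 3 = (12 + 4·13 + 20)/6 = 84/6 = 14; σ²_Task 3 = ((20−12)/6)² = 1.778
te_Task 4 = (7 + 4·9 + 17)/6 = 60/6 = 10; σ²_Task 4 = ((17−7)/6)² = 2.778
te_Task 5 = (8 + 4·13 + 18)/6 = 78/6 = 13; σ²_Task 5 = ((18−8)/6)² = 2.778
te_Task 6 = (3 + 4·8 + 19)/6 = 54/6 = 9; σ²_Task 6 = ((19−3)/6)² = 7.111

Forward pass:
ES_Task 1 = 0; EF_Task 1 = 13
ES_Task 2 = 0; EF_Task 2 = 6
ES_Task 3 = 0; EF_Task 3 = 14
ES_Task 4 = max(EF_Task 2=6, EF_Task 3=14) = 14; EF_Task 4 = 14+10 = 24
ES_Task 5 = max(EF_Task 2=6, EF_Task 3=14) = 14; EF_Task 5 = 14+13 = 27
ES_Task 6 = max(EF_Task 1=13, EF_Task 4=24, EF_Task 5=27) = 27; EF_Task 6 = 27+9 = 36
Expected project duration μ = 36 days. Critical path: Task 3 → Task 5 → Task 6.

Variance along critical path = 1.778 + 2.778 + 7.111 = 11.667; σ = √11.667 = 3.416 days.
Z = (39 − 36) / 3.416 = 0.878
P(T ≤ 39) = Φ(0.878) ≈ 0.810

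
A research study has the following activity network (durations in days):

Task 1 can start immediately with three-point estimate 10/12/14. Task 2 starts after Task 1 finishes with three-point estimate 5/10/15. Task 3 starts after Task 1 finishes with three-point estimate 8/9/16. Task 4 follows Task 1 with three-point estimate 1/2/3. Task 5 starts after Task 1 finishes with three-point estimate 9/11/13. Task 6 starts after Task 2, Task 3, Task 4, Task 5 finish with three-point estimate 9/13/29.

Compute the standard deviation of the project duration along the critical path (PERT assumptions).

3.46 days

te_Task 1 = (10 + 4·12 + 14)/6 = 72/6 = 12; σ²_Task 1 = ((14−10)/6)² = 0.444
te_Task 2 = (5 + 4·10 + 15)/6 = 60/6 = 10; σ²_Task 2 = ((15−5)/6)² = 2.778
te_Task 3 = (8 + 4·9 + 16)/6 = 60/6 = 10; σ²_Task 3 = ((16−8)/6)² = 1.778
te_Task 4 = (1 + 4·2 + 3)/6 = 12/6 = 2; σ²_Task 4 = ((3−1)/6)² = 0.111
te_Task 5 = (9 + 4·11 + 13)/6 = 66/6 = 11; σ²_Task 5 = ((13−9)/6)² = 0.444
te_Task 6 = (9 + 4·13 + 29)/6 = 90/6 = 15; σ²_Task 6 = ((29−9)/6)² = 11.111

Forward pass:
ES_Task 1 = 0; EF_Task 1 = 12
ES_Task 2 = 12; EF_Task 2 = 12+10 = 22
ES_Task 3 = 12; EF_Task 3 = 12+10 = 22
ES_Task 4 = 12; EF_Task 4 = 12+2 = 14
ES_Task 5 = 12; EF_Task 5 = 12+11 = 23
ES_Task 6 = max(EF_Task 2=22, EF_Task 3=22, EF_Task 4=14, EF_Task 5=23) = 23; EF_Task 6 = 23+15 = 38
Expected project duration μ = 38 days. Critical path: Task 1 → Task 5 → Task 6.

Variance along critical path = 0.444 + 0.444 + 11.111 = 12.000
σ = √12.000 = 3.464 days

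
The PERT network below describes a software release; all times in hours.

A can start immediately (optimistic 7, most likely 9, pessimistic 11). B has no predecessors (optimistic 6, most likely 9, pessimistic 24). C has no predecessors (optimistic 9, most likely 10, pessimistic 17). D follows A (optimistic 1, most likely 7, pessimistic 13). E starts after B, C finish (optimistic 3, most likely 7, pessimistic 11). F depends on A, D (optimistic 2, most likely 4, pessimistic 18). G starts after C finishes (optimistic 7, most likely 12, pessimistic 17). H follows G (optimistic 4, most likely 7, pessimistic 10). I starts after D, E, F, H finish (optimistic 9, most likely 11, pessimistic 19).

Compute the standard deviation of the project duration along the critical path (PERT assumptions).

2.89 hours

te_A = (7 + 4·9 + 11)/6 = 54/6 = 9; σ²_A = ((11−7)/6)² = 0.444
te_B = (6 + 4·9 + 24)/6 = 66/6 = 11; σ²_B = ((24−6)/6)² = 9.000
te_C = (9 + 4·10 + 17)/6 = 66/6 = 11; σ²_C = ((17−9)/6)² = 1.778
te_D = (1 + 4·7 + 13)/6 = 42/6 = 7; σ²_D = ((13−1)/6)² = 4.000
te_E = (3 + 4·7 + 11)/6 = 42/6 = 7; σ²_E = ((11−3)/6)² = 1.778
te_F = (2 + 4·4 + 18)/6 = 36/6 = 6; σ²_F = ((18−2)/6)² = 7.111
te_G = (7 + 4·12 + 17)/6 = 72/6 = 12; σ²_G = ((17−7)/6)² = 2.778
te_H = (4 + 4·7 + 10)/6 = 42/6 = 7; σ²_H = ((10−4)/6)² = 1.000
te_I = (9 + 4·11 + 19)/6 = 72/6 = 12; σ²_I = ((19−9)/6)² = 2.778

Forward pass:
ES_A = 0; EF_A = 9
ES_B = 0; EF_B = 11
ES_C = 0; EF_C = 11
ES_D = 9; EF_D = 9+7 = 16
ES_E = max(EF_B=11, EF_C=11) = 11; EF_E = 11+7 = 18
ES_F = max(EF_A=9, EF_D=16) = 16; EF_F = 16+6 = 22
ES_G = 11; EF_G = 11+12 = 23
ES_H = 23; EF_H = 23+7 = 30
ES_I = max(EF_D=16, EF_E=18, EF_F=22, EF_H=30) = 30; EF_I = 30+12 = 42
Expected project duration μ = 42 hours. Critical path: C → G → H → I.

Variance along critical path = 1.778 + 2.778 + 1.000 + 2.778 = 8.333
σ = √8.333 = 2.887 hours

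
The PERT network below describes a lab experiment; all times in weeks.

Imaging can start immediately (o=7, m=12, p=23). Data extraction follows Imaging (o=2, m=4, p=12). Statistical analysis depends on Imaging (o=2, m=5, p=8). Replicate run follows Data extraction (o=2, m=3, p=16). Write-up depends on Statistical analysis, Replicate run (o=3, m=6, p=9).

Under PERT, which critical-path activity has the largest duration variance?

Imaging

te_Imaging = (7 + 4·12 + 23)/6 = 78/6 = 13; σ²_Imaging = ((23−7)/6)² = 7.111
te_Data extraction = (2 + 4·4 + 12)/6 = 30/6 = 5; σ²_Data extraction = ((12−2)/6)² = 2.778
te_Statistical analysis = (2 + 4·5 + 8)/6 = 30/6 = 5; σ²_Statistical analysis = ((8−2)/6)² = 1.000
te_Replicate run = (2 + 4·3 + 16)/6 = 30/6 = 5; σ²_Replicate run = ((16−2)/6)² = 5.444
te_Write-up = (3 + 4·6 + 9)/6 = 36/6 = 6; σ²_Write-up = ((9−3)/6)² = 1.000

Forward pass:
ES_Imaging = 0; EF_Imaging = 13
ES_Data extraction = 13; EF_Data extraction = 13+5 = 18
ES_Statistical analysis = 13; EF_Statistical analysis = 13+5 = 18
ES_Replicate run = 18; EF_Replicate run = 18+5 = 23
ES_Write-up = max(EF_Statistical analysis=18, EF_Replicate run=23) = 23; EF_Write-up = 23+6 = 29
Expected project duration μ = 29 weeks. Critical path: Imaging → Data extraction → Replicate run → Write-up.

Variances on critical path: σ²_Imaging=7.111, σ²_Data extraction=2.778, σ²_Replicate run=5.444, σ²_Write-up=1.000.
Largest is σ²_Imaging = 7.111.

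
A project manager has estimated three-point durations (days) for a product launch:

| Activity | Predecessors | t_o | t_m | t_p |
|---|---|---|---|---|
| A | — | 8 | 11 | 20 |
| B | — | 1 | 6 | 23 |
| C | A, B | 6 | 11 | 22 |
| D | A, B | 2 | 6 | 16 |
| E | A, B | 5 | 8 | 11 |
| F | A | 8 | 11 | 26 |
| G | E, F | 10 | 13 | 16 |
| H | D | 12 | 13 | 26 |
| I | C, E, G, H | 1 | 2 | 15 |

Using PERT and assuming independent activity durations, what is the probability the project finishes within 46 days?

te_A = (8 + 4·11 + 20)/6 = 72/6 = 12; σ²_A = ((20−8)/6)² = 4.000
te_B = (1 + 4·6 + 23)/6 = 48/6 = 8; σ²_B = ((23−1)/6)² = 13.444
te_C = (6 + 4·11 + 22)/6 = 72/6 = 12; σ²_C = ((22−6)/6)² = 7.111
te_D = (2 + 4·6 + 16)/6 = 42/6 = 7; σ²_D = ((16−2)/6)² = 5.444
te_E = (5 + 4·8 + 11)/6 = 48/6 = 8; σ²_E = ((11−5)/6)² = 1.000
te_F = (8 + 4·11 + 26)/6 = 78/6 = 13; σ²_F = ((26−8)/6)² = 9.000
te_G = (10 + 4·13 + 16)/6 = 78/6 = 13; σ²_G = ((16−10)/6)² = 1.000
te_H = (12 + 4·13 + 26)/6 = 90/6 = 15; σ²_H = ((26−12)/6)² = 5.444
te_I = (1 + 4·2 + 15)/6 = 24/6 = 4; σ²_I = ((15−1)/6)² = 5.444

Forward pass:
ES_A = 0; EF_A = 12
ES_B = 0; EF_B = 8
ES_C = max(EF_A=12, EF_B=8) = 12; EF_C = 12+12 = 24
ES_D = max(EF_A=12, EF_B=8) = 12; EF_D = 12+7 = 19
ES_E = max(EF_A=12, EF_B=8) = 12; EF_E = 12+8 = 20
ES_F = 12; EF_F = 12+13 = 25
ES_G = max(EF_E=20, EF_F=25) = 25; EF_G = 25+13 = 38
ES_H = 19; EF_H = 19+15 = 34
ES_I = max(EF_C=24, EF_E=20, EF_G=38, EF_H=34) = 38; EF_I = 38+4 = 42
Expected project duration μ = 42 days. Critical path: A → F → G → I.

Variance along critical path = 4.000 + 9.000 + 1.000 + 5.444 = 19.444; σ = √19.444 = 4.410 days.
Z = (46 − 42) / 4.410 = 0.907
P(T ≤ 46) = Φ(0.907) ≈ 0.818

0.818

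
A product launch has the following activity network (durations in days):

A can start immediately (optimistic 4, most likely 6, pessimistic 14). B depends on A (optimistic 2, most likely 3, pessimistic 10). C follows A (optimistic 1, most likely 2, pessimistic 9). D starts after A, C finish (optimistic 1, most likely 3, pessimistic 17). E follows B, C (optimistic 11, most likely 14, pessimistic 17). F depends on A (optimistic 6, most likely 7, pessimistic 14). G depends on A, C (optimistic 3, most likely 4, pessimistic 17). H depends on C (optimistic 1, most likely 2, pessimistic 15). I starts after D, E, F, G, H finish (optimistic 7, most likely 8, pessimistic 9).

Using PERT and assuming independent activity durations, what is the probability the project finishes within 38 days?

0.982

te_A = (4 + 4·6 + 14)/6 = 42/6 = 7; σ²_A = ((14−4)/6)² = 2.778
te_B = (2 + 4·3 + 10)/6 = 24/6 = 4; σ²_B = ((10−2)/6)² = 1.778
te_C = (1 + 4·2 + 9)/6 = 18/6 = 3; σ²_C = ((9−1)/6)² = 1.778
te_D = (1 + 4·3 + 17)/6 = 30/6 = 5; σ²_D = ((17−1)/6)² = 7.111
te_E = (11 + 4·14 + 17)/6 = 84/6 = 14; σ²_E = ((17−11)/6)² = 1.000
te_F = (6 + 4·7 + 14)/6 = 48/6 = 8; σ²_F = ((14−6)/6)² = 1.778
te_G = (3 + 4·4 + 17)/6 = 36/6 = 6; σ²_G = ((17−3)/6)² = 5.444
te_H = (1 + 4·2 + 15)/6 = 24/6 = 4; σ²_H = ((15−1)/6)² = 5.444
te_I = (7 + 4·8 + 9)/6 = 48/6 = 8; σ²_I = ((9−7)/6)² = 0.111

Forward pass:
ES_A = 0; EF_A = 7
ES_B = 7; EF_B = 7+4 = 11
ES_C = 7; EF_C = 7+3 = 10
ES_D = max(EF_A=7, EF_C=10) = 10; EF_D = 10+5 = 15
ES_E = max(EF_B=11, EF_C=10) = 11; EF_E = 11+14 = 25
ES_F = 7; EF_F = 7+8 = 15
ES_G = max(EF_A=7, EF_C=10) = 10; EF_G = 10+6 = 16
ES_H = 10; EF_H = 10+4 = 14
ES_I = max(EF_D=15, EF_E=25, EF_F=15, EF_G=16, EF_H=14) = 25; EF_I = 25+8 = 33
Expected project duration μ = 33 days. Critical path: A → B → E → I.

Variance along critical path = 2.778 + 1.778 + 1.000 + 0.111 = 5.667; σ = √5.667 = 2.380 days.
Z = (38 − 33) / 2.380 = 2.100
P(T ≤ 38) = Φ(2.100) ≈ 0.982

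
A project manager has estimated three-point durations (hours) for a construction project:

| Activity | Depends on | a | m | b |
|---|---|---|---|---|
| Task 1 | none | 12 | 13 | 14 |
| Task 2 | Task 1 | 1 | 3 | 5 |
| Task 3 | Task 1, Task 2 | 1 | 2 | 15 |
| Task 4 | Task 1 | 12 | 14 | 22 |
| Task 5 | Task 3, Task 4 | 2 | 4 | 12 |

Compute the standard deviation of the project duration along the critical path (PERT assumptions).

2.38 hours

te_Task 1 = (12 + 4·13 + 14)/6 = 78/6 = 13; σ²_Task 1 = ((14−12)/6)² = 0.111
te_Task 2 = (1 + 4·3 + 5)/6 = 18/6 = 3; σ²_Task 2 = ((5−1)/6)² = 0.444
te_Task 3 = (1 + 4·2 + 15)/6 = 24/6 = 4; σ²_Task 3 = ((15−1)/6)² = 5.444
te_Task 4 = (12 + 4·14 + 22)/6 = 90/6 = 15; σ²_Task 4 = ((22−12)/6)² = 2.778
te_Task 5 = (2 + 4·4 + 12)/6 = 30/6 = 5; σ²_Task 5 = ((12−2)/6)² = 2.778

Forward pass:
ES_Task 1 = 0; EF_Task 1 = 13
ES_Task 2 = 13; EF_Task 2 = 13+3 = 16
ES_Task 3 = max(EF_Task 1=13, EF_Task 2=16) = 16; EF_Task 3 = 16+4 = 20
ES_Task 4 = 13; EF_Task 4 = 13+15 = 28
ES_Task 5 = max(EF_Task 3=20, EF_Task 4=28) = 28; EF_Task 5 = 28+5 = 33
Expected project duration μ = 33 hours. Critical path: Task 1 → Task 4 → Task 5.

Variance along critical path = 0.111 + 2.778 + 2.778 = 5.667
σ = √5.667 = 2.380 hours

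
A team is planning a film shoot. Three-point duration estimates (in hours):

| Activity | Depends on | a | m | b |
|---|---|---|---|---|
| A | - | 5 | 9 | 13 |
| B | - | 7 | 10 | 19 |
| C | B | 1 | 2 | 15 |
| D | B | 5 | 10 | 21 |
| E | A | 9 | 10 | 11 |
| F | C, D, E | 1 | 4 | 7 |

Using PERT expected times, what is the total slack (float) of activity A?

3 hours

te_A = (5 + 4·9 + 13)/6 = 54/6 = 9
te_B = (7 + 4·10 + 19)/6 = 66/6 = 11
te_C = (1 + 4·2 + 15)/6 = 24/6 = 4
te_D = (5 + 4·10 + 21)/6 = 66/6 = 11
te_E = (9 + 4·10 + 11)/6 = 60/6 = 10
te_F = (1 + 4·4 + 7)/6 = 24/6 = 4

Forward pass:
ES_A = 0; EF_A = 9
ES_B = 0; EF_B = 11
ES_C = 11; EF_C = 11+4 = 15
ES_D = 11; EF_D = 11+11 = 22
ES_E = 9; EF_E = 9+10 = 19
ES_F = max(EF_C=15, EF_D=22, EF_E=19) = 22; EF_F = 22+4 = 26
Expected project duration μ = 26 hours. Critical path: B → D → F.

Backward pass:
LF_F = 26; LS_F = 26−4 = 22
LF_E = LS_F = 22; LS_E = 22−10 = 12
LF_D = LS_F = 22; LS_D = 22−11 = 11
LF_C = LS_F = 22; LS_C = 22−4 = 18
LF_B = min(LS_C=18, LS_D=11) = 11; LS_B = 11−11 = 0
LF_A = LS_E = 12; LS_A = 12−9 = 3
Slack_A = LS_A − ES_A = 3 − 0 = 3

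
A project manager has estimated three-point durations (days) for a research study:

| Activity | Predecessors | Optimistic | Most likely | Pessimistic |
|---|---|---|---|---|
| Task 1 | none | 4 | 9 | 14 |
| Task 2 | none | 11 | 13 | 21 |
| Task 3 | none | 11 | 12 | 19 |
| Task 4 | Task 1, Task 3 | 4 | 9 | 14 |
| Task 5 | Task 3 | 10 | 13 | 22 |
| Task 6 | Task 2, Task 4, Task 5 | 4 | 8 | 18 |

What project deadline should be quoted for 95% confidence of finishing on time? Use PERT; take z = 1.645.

te_Task 1 = (4 + 4·9 + 14)/6 = 54/6 = 9; σ²_Task 1 = ((14−4)/6)² = 2.778
te_Task 2 = (11 + 4·13 + 21)/6 = 84/6 = 14; σ²_Task 2 = ((21−11)/6)² = 2.778
te_Task 3 = (11 + 4·12 + 19)/6 = 78/6 = 13; σ²_Task 3 = ((19−11)/6)² = 1.778
te_Task 4 = (4 + 4·9 + 14)/6 = 54/6 = 9; σ²_Task 4 = ((14−4)/6)² = 2.778
te_Task 5 = (10 + 4·13 + 22)/6 = 84/6 = 14; σ²_Task 5 = ((22−10)/6)² = 4.000
te_Task 6 = (4 + 4·8 + 18)/6 = 54/6 = 9; σ²_Task 6 = ((18−4)/6)² = 5.444

Forward pass:
ES_Task 1 = 0; EF_Task 1 = 9
ES_Task 2 = 0; EF_Task 2 = 14
ES_Task 3 = 0; EF_Task 3 = 13
ES_Task 4 = max(EF_Task 1=9, EF_Task 3=13) = 13; EF_Task 4 = 13+9 = 22
ES_Task 5 = 13; EF_Task 5 = 13+14 = 27
ES_Task 6 = max(EF_Task 2=14, EF_Task 4=22, EF_Task 5=27) = 27; EF_Task 6 = 27+9 = 36
Expected project duration μ = 36 days. Critical path: Task 3 → Task 5 → Task 6.

Variance along critical path = 1.778 + 4.000 + 5.444 = 11.222; σ = 3.350 days.
D = μ + z·σ = 36 + 1.645·3.350 = 41.5 days

41.5 days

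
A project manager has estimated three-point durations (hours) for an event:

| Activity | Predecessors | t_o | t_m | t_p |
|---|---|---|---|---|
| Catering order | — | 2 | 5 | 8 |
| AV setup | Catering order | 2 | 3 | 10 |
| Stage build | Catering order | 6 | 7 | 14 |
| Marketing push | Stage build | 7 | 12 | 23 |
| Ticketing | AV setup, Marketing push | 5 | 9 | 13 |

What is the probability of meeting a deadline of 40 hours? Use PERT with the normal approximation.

0.928

te_Catering order = (2 + 4·5 + 8)/6 = 30/6 = 5; σ²_Catering order = ((8−2)/6)² = 1.000
te_AV setup = (2 + 4·3 + 10)/6 = 24/6 = 4; σ²_AV setup = ((10−2)/6)² = 1.778
te_Stage build = (6 + 4·7 + 14)/6 = 48/6 = 8; σ²_Stage build = ((14−6)/6)² = 1.778
te_Marketing push = (7 + 4·12 + 23)/6 = 78/6 = 13; σ²_Marketing push = ((23−7)/6)² = 7.111
te_Ticketing = (5 + 4·9 + 13)/6 = 54/6 = 9; σ²_Ticketing = ((13−5)/6)² = 1.778

Forward pass:
ES_Catering order = 0; EF_Catering order = 5
ES_AV setup = 5; EF_AV setup = 5+4 = 9
ES_Stage build = 5; EF_Stage build = 5+8 = 13
ES_Marketing push = 13; EF_Marketing push = 13+13 = 26
ES_Ticketing = max(EF_AV setup=9, EF_Marketing push=26) = 26; EF_Ticketing = 26+9 = 35
Expected project duration μ = 35 hours. Critical path: Catering order → Stage build → Marketing push → Ticketing.

Variance along critical path = 1.000 + 1.778 + 7.111 + 1.778 = 11.667; σ = √11.667 = 3.416 hours.
Z = (40 − 35) / 3.416 = 1.464
P(T ≤ 40) = Φ(1.464) ≈ 0.928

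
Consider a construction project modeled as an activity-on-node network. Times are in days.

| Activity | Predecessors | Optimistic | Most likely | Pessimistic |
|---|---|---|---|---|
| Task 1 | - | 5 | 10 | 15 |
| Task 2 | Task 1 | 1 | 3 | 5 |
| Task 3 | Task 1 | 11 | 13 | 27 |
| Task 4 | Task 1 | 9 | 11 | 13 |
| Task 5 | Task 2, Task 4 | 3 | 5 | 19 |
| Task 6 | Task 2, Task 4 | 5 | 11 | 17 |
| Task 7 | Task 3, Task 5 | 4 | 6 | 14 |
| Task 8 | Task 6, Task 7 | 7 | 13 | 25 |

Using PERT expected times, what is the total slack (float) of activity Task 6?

3 days

te_Task 1 = (5 + 4·10 + 15)/6 = 60/6 = 10
te_Task 2 = (1 + 4·3 + 5)/6 = 18/6 = 3
te_Task 3 = (11 + 4·13 + 27)/6 = 90/6 = 15
te_Task 4 = (9 + 4·11 + 13)/6 = 66/6 = 11
te_Task 5 = (3 + 4·5 + 19)/6 = 42/6 = 7
te_Task 6 = (5 + 4·11 + 17)/6 = 66/6 = 11
te_Task 7 = (4 + 4·6 + 14)/6 = 42/6 = 7
te_Task 8 = (7 + 4·13 + 25)/6 = 84/6 = 14

Forward pass:
ES_Task 1 = 0; EF_Task 1 = 10
ES_Task 2 = 10; EF_Task 2 = 10+3 = 13
ES_Task 3 = 10; EF_Task 3 = 10+15 = 25
ES_Task 4 = 10; EF_Task 4 = 10+11 = 21
ES_Task 5 = max(EF_Task 2=13, EF_Task 4=21) = 21; EF_Task 5 = 21+7 = 28
ES_Task 6 = max(EF_Task 2=13, EF_Task 4=21) = 21; EF_Task 6 = 21+11 = 32
ES_Task 7 = max(EF_Task 3=25, EF_Task 5=28) = 28; EF_Task 7 = 28+7 = 35
ES_Task 8 = max(EF_Task 6=32, EF_Task 7=35) = 35; EF_Task 8 = 35+14 = 49
Expected project duration μ = 49 days. Critical path: Task 1 → Task 4 → Task 5 → Task 7 → Task 8.

Backward pass:
LF_Task 8 = 49; LS_Task 8 = 49−14 = 35
LF_Task 7 = LS_Task 8 = 35; LS_Task 7 = 35−7 = 28
LF_Task 6 = LS_Task 8 = 35; LS_Task 6 = 35−11 = 24
LF_Task 5 = LS_Task 7 = 28; LS_Task 5 = 28−7 = 21
LF_Task 4 = min(LS_Task 5=21, LS_Task 6=24) = 21; LS_Task 4 = 21−11 = 10
LF_Task 3 = LS_Task 7 = 28; LS_Task 3 = 28−15 = 13
LF_Task 2 = min(LS_Task 5=21, LS_Task 6=24) = 21; LS_Task 2 = 21−3 = 18
LF_Task 1 = min(LS_Task 2=18, LS_Task 3=13, LS_Task 4=10) = 10; LS_Task 1 = 10−10 = 0
Slack_Task 6 = LS_Task 6 − ES_Task 6 = 24 − 21 = 3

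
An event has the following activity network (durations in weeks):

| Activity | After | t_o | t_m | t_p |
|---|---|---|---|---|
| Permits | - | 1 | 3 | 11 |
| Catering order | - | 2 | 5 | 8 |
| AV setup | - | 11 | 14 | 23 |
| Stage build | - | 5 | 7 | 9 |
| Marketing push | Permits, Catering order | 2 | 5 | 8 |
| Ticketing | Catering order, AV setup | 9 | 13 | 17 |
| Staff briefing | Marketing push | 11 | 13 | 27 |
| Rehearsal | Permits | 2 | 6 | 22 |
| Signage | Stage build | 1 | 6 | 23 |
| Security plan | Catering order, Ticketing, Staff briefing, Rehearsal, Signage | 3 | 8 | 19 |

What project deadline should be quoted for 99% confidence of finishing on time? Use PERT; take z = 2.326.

te_Permits = (1 + 4·3 + 11)/6 = 24/6 = 4; σ²_Permits = ((11−1)/6)² = 2.778
te_Catering order = (2 + 4·5 + 8)/6 = 30/6 = 5; σ²_Catering order = ((8−2)/6)² = 1.000
te_AV setup = (11 + 4·14 + 23)/6 = 90/6 = 15; σ²_AV setup = ((23−11)/6)² = 4.000
te_Stage build = (5 + 4·7 + 9)/6 = 42/6 = 7; σ²_Stage build = ((9−5)/6)² = 0.444
te_Marketing push = (2 + 4·5 + 8)/6 = 30/6 = 5; σ²_Marketing push = ((8−2)/6)² = 1.000
te_Ticketing = (9 + 4·13 + 17)/6 = 78/6 = 13; σ²_Ticketing = ((17−9)/6)² = 1.778
te_Staff briefing = (11 + 4·13 + 27)/6 = 90/6 = 15; σ²_Staff briefing = ((27−11)/6)² = 7.111
te_Rehearsal = (2 + 4·6 + 22)/6 = 48/6 = 8; σ²_Rehearsal = ((22−2)/6)² = 11.111
te_Signage = (1 + 4·6 + 23)/6 = 48/6 = 8; σ²_Signage = ((23−1)/6)² = 13.444
te_Security plan = (3 + 4·8 + 19)/6 = 54/6 = 9; σ²_Security plan = ((19−3)/6)² = 7.111

Forward pass:
ES_Permits = 0; EF_Permits = 4
ES_Catering order = 0; EF_Catering order = 5
ES_AV setup = 0; EF_AV setup = 15
ES_Stage build = 0; EF_Stage build = 7
ES_Marketing push = max(EF_Permits=4, EF_Catering order=5) = 5; EF_Marketing push = 5+5 = 10
ES_Ticketing = max(EF_Catering order=5, EF_AV setup=15) = 15; EF_Ticketing = 15+13 = 28
ES_Staff briefing = 10; EF_Staff briefing = 10+15 = 25
ES_Rehearsal = 4; EF_Rehearsal = 4+8 = 12
ES_Signage = 7; EF_Signage = 7+8 = 15
ES_Security plan = max(EF_Catering order=5, EF_Ticketing=28, EF_Staff briefing=25, EF_Rehearsal=12, EF_Signage=15) = 28; EF_Security plan = 28+9 = 37
Expected project duration μ = 37 weeks. Critical path: AV setup → Ticketing → Security plan.

Variance along critical path = 4.000 + 1.778 + 7.111 = 12.889; σ = 3.590 weeks.
D = μ + z·σ = 37 + 2.326·3.590 = 45.4 weeks

45.4 weeks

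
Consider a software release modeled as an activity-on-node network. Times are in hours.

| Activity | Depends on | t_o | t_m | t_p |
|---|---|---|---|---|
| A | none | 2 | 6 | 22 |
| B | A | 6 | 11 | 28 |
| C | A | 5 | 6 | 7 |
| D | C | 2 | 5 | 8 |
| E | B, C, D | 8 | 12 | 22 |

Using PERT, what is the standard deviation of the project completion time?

5.48 hours

te_A = (2 + 4·6 + 22)/6 = 48/6 = 8; σ²_A = ((22−2)/6)² = 11.111
te_B = (6 + 4·11 + 28)/6 = 78/6 = 13; σ²_B = ((28−6)/6)² = 13.444
te_C = (5 + 4·6 + 7)/6 = 36/6 = 6; σ²_C = ((7−5)/6)² = 0.111
te_D = (2 + 4·5 + 8)/6 = 30/6 = 5; σ²_D = ((8−2)/6)² = 1.000
te_E = (8 + 4·12 + 22)/6 = 78/6 = 13; σ²_E = ((22−8)/6)² = 5.444

Forward pass:
ES_A = 0; EF_A = 8
ES_B = 8; EF_B = 8+13 = 21
ES_C = 8; EF_C = 8+6 = 14
ES_D = 14; EF_D = 14+5 = 19
ES_E = max(EF_B=21, EF_C=14, EF_D=19) = 21; EF_E = 21+13 = 34
Expected project duration μ = 34 hours. Critical path: A → B → E.

Variance along critical path = 11.111 + 13.444 + 5.444 = 30.000
σ = √30.000 = 5.477 hours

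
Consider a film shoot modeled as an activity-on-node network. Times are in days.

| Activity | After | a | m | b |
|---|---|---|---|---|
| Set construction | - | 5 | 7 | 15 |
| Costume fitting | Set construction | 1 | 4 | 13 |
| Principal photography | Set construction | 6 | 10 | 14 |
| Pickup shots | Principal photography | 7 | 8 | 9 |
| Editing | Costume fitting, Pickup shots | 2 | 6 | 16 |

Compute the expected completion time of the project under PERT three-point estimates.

te_Set construction = (5 + 4·7 + 15)/6 = 48/6 = 8
te_Costume fitting = (1 + 4·4 + 13)/6 = 30/6 = 5
te_Principal photography = (6 + 4·10 + 14)/6 = 60/6 = 10
te_Pickup shots = (7 + 4·8 + 9)/6 = 48/6 = 8
te_Editing = (2 + 4·6 + 16)/6 = 42/6 = 7

Forward pass:
ES_Set construction = 0; EF_Set construction = 8
ES_Costume fitting = 8; EF_Costume fitting = 8+5 = 13
ES_Principal photography = 8; EF_Principal photography = 8+10 = 18
ES_Pickup shots = 18; EF_Pickup shots = 18+8 = 26
ES_Editing = max(EF_Costume fitting=13, EF_Pickup shots=26) = 26; EF_Editing = 26+7 = 33
Expected project duration μ = 33 days. Critical path: Set construction → Principal photography → Pickup shots → Editing.

33 days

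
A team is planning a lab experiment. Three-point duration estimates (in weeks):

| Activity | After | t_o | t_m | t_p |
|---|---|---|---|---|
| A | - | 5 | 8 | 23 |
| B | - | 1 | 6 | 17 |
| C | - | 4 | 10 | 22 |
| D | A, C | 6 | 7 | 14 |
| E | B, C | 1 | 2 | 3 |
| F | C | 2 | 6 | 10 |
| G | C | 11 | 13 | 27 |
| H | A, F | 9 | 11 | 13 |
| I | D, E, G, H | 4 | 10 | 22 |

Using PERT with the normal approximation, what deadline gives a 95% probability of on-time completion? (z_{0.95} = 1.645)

46.4 weeks

te_A = (5 + 4·8 + 23)/6 = 60/6 = 10; σ²_A = ((23−5)/6)² = 9.000
te_B = (1 + 4·6 + 17)/6 = 42/6 = 7; σ²_B = ((17−1)/6)² = 7.111
te_C = (4 + 4·10 + 22)/6 = 66/6 = 11; σ²_C = ((22−4)/6)² = 9.000
te_D = (6 + 4·7 + 14)/6 = 48/6 = 8; σ²_D = ((14−6)/6)² = 1.778
te_E = (1 + 4·2 + 3)/6 = 12/6 = 2; σ²_E = ((3−1)/6)² = 0.111
te_F = (2 + 4·6 + 10)/6 = 36/6 = 6; σ²_F = ((10−2)/6)² = 1.778
te_G = (11 + 4·13 + 27)/6 = 90/6 = 15; σ²_G = ((27−11)/6)² = 7.111
te_H = (9 + 4·11 + 13)/6 = 66/6 = 11; σ²_H = ((13−9)/6)² = 0.444
te_I = (4 + 4·10 + 22)/6 = 66/6 = 11; σ²_I = ((22−4)/6)² = 9.000

Forward pass:
ES_A = 0; EF_A = 10
ES_B = 0; EF_B = 7
ES_C = 0; EF_C = 11
ES_D = max(EF_A=10, EF_C=11) = 11; EF_D = 11+8 = 19
ES_E = max(EF_B=7, EF_C=11) = 11; EF_E = 11+2 = 13
ES_F = 11; EF_F = 11+6 = 17
ES_G = 11; EF_G = 11+15 = 26
ES_H = max(EF_A=10, EF_F=17) = 17; EF_H = 17+11 = 28
ES_I = max(EF_D=19, EF_E=13, EF_G=26, EF_H=28) = 28; EF_I = 28+11 = 39
Expected project duration μ = 39 weeks. Critical path: C → F → H → I.

Variance along critical path = 9.000 + 1.778 + 0.444 + 9.000 = 20.222; σ = 4.497 weeks.
D = μ + z·σ = 39 + 1.645·4.497 = 46.4 weeks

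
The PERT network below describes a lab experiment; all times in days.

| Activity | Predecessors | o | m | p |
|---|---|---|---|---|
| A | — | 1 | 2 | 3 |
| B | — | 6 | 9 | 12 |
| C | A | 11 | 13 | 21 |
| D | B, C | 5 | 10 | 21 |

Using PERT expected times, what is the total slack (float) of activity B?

te_A = (1 + 4·2 + 3)/6 = 12/6 = 2
te_B = (6 + 4·9 + 12)/6 = 54/6 = 9
te_C = (11 + 4·13 + 21)/6 = 84/6 = 14
te_D = (5 + 4·10 + 21)/6 = 66/6 = 11

Forward pass:
ES_A = 0; EF_A = 2
ES_B = 0; EF_B = 9
ES_C = 2; EF_C = 2+14 = 16
ES_D = max(EF_B=9, EF_C=16) = 16; EF_D = 16+11 = 27
Expected project duration μ = 27 days. Critical path: A → C → D.

Backward pass:
LF_D = 27; LS_D = 27−11 = 16
LF_C = LS_D = 16; LS_C = 16−14 = 2
LF_B = LS_D = 16; LS_B = 16−9 = 7
LF_A = LS_C = 2; LS_A = 2−2 = 0
Slack_B = LS_B − ES_B = 7 − 0 = 7

7 days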